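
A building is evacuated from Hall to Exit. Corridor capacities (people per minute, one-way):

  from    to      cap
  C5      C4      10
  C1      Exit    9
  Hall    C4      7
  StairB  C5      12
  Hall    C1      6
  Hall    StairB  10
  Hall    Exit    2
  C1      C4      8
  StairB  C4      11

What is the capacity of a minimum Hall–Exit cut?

8

Augment Hall→Exit: bottleneck 2, flow now 2.
Augment Hall→C1→Exit: bottleneck 6, flow now 8.
No augmenting path remains; maximum flow = 8.
By max-flow min-cut, the minimum cut capacity equals the max flow.
In the residual graph, reachable from Hall: {Hall, StairB, C5, C4}.
Min-cut edges: Hall→C1 (6), Hall→Exit (2); capacity 6 + 2 = 8.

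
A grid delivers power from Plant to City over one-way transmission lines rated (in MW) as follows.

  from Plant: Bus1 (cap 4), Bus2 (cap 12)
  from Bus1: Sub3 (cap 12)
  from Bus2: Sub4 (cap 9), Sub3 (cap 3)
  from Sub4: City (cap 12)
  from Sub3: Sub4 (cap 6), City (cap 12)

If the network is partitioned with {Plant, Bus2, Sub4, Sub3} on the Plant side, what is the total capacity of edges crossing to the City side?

28

Edges leaving {Plant, Bus2, Sub4, Sub3}: Plant→Bus1 (4), Sub4→City (12), Sub3→City (12).
Cut capacity = 4 + 12 + 12 = 28.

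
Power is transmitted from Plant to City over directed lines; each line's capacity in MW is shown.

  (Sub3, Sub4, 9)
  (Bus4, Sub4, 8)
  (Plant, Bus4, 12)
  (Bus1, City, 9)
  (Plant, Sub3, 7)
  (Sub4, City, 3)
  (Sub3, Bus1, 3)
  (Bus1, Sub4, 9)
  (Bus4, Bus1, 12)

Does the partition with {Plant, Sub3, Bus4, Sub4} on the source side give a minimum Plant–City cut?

Given cut capacity: 3 + 12 + 3 = 18.
Augment Plant→Sub3→Sub4→City: bottleneck 3, flow now 3.
Augment Plant→Sub3→Bus1→City: bottleneck 3, flow now 6.
Augment Plant→Bus4→Bus1→City: bottleneck 6, flow now 12.
No augmenting path remains; maximum flow = 12.
In the residual graph, reachable from Plant: {Plant, Sub3, Bus4, Sub4, Bus1}.
Min-cut edges: Sub4→City (3), Bus1→City (9); capacity 3 + 9 = 12.
Cut capacity 18 exceeds the max flow 12, so it is not minimum.

No — its capacity is 18, but the minimum cut has capacity 12.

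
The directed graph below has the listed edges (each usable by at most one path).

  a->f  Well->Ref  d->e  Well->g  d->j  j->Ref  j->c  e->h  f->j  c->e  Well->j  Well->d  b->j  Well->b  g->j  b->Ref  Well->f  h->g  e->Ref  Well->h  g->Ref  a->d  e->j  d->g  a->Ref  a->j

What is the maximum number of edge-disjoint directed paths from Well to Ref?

5

Assign every edge capacity 1; by Menger, the answer equals the max flow.
Path Well→Ref (+1); total 1.
Path Well→b→Ref (+1); total 2.
Path Well→g→Ref (+1); total 3.
Path Well→j→Ref (+1); total 4.
Path Well→d→e→Ref (+1); total 5.
No residual Well→Ref path; max flow = 5.
Certifying cut of size 5: {Well→Ref, Well→b, e→Ref, g→Ref, j→Ref}.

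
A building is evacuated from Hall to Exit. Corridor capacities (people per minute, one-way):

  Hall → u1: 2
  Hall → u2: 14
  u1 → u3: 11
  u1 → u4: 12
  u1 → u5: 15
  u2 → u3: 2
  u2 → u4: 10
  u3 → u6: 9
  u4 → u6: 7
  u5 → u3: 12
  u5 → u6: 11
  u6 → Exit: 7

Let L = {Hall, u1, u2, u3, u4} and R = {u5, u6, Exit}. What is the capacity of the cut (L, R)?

31

Edges leaving {Hall, u1, u2, u3, u4}: u1→u5 (15), u3→u6 (9), u4→u6 (7).
Cut capacity = 15 + 9 + 7 = 31.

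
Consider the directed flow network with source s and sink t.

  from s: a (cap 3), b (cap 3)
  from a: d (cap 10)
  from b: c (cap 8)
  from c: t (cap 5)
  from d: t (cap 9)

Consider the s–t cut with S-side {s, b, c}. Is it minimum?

Given cut capacity: 3 + 5 = 8.
Augment s→a→d→t: bottleneck 3, flow now 3.
Augment s→b→c→t: bottleneck 3, flow now 6.
No augmenting path remains; maximum flow = 6.
In the residual graph, reachable from s: {s}.
Min-cut edges: s→a (3), s→b (3); capacity 3 + 3 = 6.
Cut capacity 8 exceeds the max flow 6, so it is not minimum.

No — its capacity is 8, but the minimum cut has capacity 6.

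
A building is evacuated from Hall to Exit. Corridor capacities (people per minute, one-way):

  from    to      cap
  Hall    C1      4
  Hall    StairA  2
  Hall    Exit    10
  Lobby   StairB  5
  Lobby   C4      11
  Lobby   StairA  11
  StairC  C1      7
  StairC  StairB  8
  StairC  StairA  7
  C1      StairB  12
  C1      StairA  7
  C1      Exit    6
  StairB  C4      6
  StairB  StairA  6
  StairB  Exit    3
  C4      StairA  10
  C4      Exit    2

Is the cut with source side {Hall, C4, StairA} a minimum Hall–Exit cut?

Given cut capacity: 4 + 10 + 2 = 16.
Augment Hall→Exit: bottleneck 10, flow now 10.
Augment Hall→C1→Exit: bottleneck 4, flow now 14.
No augmenting path remains; maximum flow = 14.
In the residual graph, reachable from Hall: {Hall, StairA}.
Min-cut edges: Hall→C1 (4), Hall→Exit (10); capacity 4 + 10 = 14.
Cut capacity 16 exceeds the max flow 14, so it is not minimum.

No — its capacity is 16, but the minimum cut has capacity 14.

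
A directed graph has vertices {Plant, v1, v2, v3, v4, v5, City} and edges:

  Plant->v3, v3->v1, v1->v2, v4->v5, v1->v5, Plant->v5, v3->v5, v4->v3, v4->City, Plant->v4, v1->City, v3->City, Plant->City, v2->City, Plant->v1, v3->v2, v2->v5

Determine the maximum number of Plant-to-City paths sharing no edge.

Assign every edge capacity 1; by Menger, the answer equals the max flow.
Path Plant→City (+1); total 1.
Path Plant→v1→City (+1); total 2.
Path Plant→v3→City (+1); total 3.
Path Plant→v4→City (+1); total 4.
No residual Plant→City path; max flow = 4.
Certifying cut of size 4: {Plant→City, Plant→v1, Plant→v3, Plant→v4}.

4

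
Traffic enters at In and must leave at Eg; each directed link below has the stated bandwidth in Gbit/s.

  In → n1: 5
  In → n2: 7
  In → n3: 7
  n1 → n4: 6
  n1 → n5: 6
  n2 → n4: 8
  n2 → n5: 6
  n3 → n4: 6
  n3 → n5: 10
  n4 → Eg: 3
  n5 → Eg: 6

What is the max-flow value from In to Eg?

9

Augment In→n1→n4→Eg: bottleneck 3, flow now 3.
Augment In→n1→n5→Eg: bottleneck 2, flow now 5.
Augment In→n2→n5→Eg: bottleneck 4, flow now 9.
No augmenting path remains; maximum flow = 9.
In the residual graph, reachable from In: {In, n1, n2, n3, n4, n5}.
Min-cut edges: n4→Eg (3), n5→Eg (6); capacity 3 + 6 = 9.
This cut is saturated, so no flow can exceed 9.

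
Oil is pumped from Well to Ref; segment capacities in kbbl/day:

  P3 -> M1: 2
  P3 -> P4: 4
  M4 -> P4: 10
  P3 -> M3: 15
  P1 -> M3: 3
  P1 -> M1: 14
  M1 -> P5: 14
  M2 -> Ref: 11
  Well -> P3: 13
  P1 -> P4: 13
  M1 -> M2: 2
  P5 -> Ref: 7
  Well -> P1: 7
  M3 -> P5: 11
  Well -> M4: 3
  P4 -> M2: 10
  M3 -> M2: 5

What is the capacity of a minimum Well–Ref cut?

Augment Well→P3→M3→P5→Ref: bottleneck 7, flow now 7.
Augment Well→P3→M3→M2→Ref: bottleneck 5, flow now 12.
Augment Well→P3→P4→M2→Ref: bottleneck 1, flow now 13.
Augment Well→M4→P4→M2→Ref: bottleneck 3, flow now 16.
Augment Well→P1→P4→M2→Ref: bottleneck 2, flow now 18.
No augmenting path remains; maximum flow = 18.
By max-flow min-cut, the minimum cut capacity equals the max flow.
In the residual graph, reachable from Well: {Well, P3, M4, P1, M3, P4, M1, P5, M2}.
Min-cut edges: P5→Ref (7), M2→Ref (11); capacity 7 + 11 = 18.

18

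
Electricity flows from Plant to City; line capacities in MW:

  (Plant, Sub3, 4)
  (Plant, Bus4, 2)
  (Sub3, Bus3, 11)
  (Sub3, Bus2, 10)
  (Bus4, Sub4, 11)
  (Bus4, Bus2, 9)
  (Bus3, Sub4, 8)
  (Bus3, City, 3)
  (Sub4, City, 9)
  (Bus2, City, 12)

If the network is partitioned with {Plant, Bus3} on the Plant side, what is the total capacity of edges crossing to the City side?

Edges leaving {Plant, Bus3}: Plant→Sub3 (4), Plant→Bus4 (2), Bus3→Sub4 (8), Bus3→City (3).
Cut capacity = 4 + 2 + 8 + 3 = 17.

17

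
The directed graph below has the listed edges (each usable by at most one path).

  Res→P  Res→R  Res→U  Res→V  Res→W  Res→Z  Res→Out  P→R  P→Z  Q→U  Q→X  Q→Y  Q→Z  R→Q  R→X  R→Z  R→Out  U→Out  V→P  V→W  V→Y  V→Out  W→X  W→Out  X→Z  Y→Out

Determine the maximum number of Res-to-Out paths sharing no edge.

6

Assign every edge capacity 1; by Menger, the answer equals the max flow.
Path Res→Out (+1); total 1.
Path Res→R→Out (+1); total 2.
Path Res→U→Out (+1); total 3.
Path Res→V→Out (+1); total 4.
Path Res→W→Out (+1); total 5.
Path Res→P→R→Q→Y→Out (+1); total 6.
No residual Res→Out path; max flow = 6.
Certifying cut of size 6: {Res→Out, Res→P, Res→R, Res→U, Res→V, Res→W}.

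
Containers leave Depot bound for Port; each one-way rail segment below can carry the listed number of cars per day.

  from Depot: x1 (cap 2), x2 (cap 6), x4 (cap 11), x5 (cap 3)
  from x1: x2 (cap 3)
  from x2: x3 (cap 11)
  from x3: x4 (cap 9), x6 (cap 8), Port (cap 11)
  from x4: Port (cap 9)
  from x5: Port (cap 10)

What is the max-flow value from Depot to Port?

20

Augment Depot→x4→Port: bottleneck 9, flow now 9.
Augment Depot→x5→Port: bottleneck 3, flow now 12.
Augment Depot→x2→x3→Port: bottleneck 6, flow now 18.
Augment Depot→x1→x2→x3→Port: bottleneck 2, flow now 20.
No augmenting path remains; maximum flow = 20.
In the residual graph, reachable from Depot: {Depot, x4}.
Min-cut edges: Depot→x1 (2), Depot→x2 (6), Depot→x5 (3), x4→Port (9); capacity 2 + 6 + 3 + 9 = 20.
This cut is saturated, so no flow can exceed 20.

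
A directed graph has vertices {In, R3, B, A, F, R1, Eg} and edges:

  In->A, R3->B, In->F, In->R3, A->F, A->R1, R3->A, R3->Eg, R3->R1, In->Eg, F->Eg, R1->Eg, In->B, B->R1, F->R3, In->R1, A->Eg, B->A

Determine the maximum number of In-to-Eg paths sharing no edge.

5

Assign every edge capacity 1; by Menger, the answer equals the max flow.
Path In→Eg (+1); total 1.
Path In→R3→Eg (+1); total 2.
Path In→A→Eg (+1); total 3.
Path In→F→Eg (+1); total 4.
Path In→R1→Eg (+1); total 5.
No residual In→Eg path; max flow = 5.
Certifying cut of size 5: {A→Eg, F→Eg, In→Eg, R1→Eg, R3→Eg}.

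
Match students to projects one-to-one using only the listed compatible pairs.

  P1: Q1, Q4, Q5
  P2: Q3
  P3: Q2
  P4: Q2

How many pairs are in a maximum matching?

3

Unit-capacity flow: source→left, listed edges, right→sink; max matching = max flow.
Augmenting path P1→Q1 (+1); matched 1.
Augmenting path P2→Q3 (+1); matched 2.
Augmenting path P3→Q2 (+1); matched 3.
No augmenting path remains; maximum matching = 3.
König certificate: {P1, P2, Q2} is a vertex cover of size 3 (every listed pair touches it), so no matching can be larger.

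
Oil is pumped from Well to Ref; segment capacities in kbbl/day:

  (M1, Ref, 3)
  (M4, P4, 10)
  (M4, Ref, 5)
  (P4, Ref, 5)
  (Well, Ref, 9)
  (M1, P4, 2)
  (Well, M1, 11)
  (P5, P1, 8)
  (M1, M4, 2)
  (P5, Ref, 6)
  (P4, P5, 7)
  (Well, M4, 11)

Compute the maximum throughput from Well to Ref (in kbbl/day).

27

Augment Well→Ref: bottleneck 9, flow now 9.
Augment Well→M1→Ref: bottleneck 3, flow now 12.
Augment Well→M4→Ref: bottleneck 5, flow now 17.
Augment Well→M1→P4→Ref: bottleneck 2, flow now 19.
Augment Well→M4→P4→Ref: bottleneck 3, flow now 22.
Augment Well→M4→P4→P5→Ref: bottleneck 3, flow now 25.
Augment Well→M1→M4→P4→P5→Ref: bottleneck 2, flow now 27.
No augmenting path remains; maximum flow = 27.
In the residual graph, reachable from Well: {Well, M1}.
Min-cut edges: Well→M4 (11), Well→Ref (9), M1→M4 (2), M1→P4 (2), M1→Ref (3); capacity 11 + 9 + 2 + 2 + 3 = 27.
This cut is saturated, so no flow can exceed 27.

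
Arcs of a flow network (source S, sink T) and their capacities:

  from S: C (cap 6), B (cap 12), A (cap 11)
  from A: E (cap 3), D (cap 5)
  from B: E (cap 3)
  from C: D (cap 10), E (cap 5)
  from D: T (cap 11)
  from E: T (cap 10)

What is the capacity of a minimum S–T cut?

17

Augment S→A→D→T: bottleneck 5, flow now 5.
Augment S→A→E→T: bottleneck 3, flow now 8.
Augment S→B→E→T: bottleneck 3, flow now 11.
Augment S→C→D→T: bottleneck 6, flow now 17.
No augmenting path remains; maximum flow = 17.
By max-flow min-cut, the minimum cut capacity equals the max flow.
In the residual graph, reachable from S: {S, A, B}.
Min-cut edges: S→C (6), A→D (5), A→E (3), B→E (3); capacity 6 + 5 + 3 + 3 = 17.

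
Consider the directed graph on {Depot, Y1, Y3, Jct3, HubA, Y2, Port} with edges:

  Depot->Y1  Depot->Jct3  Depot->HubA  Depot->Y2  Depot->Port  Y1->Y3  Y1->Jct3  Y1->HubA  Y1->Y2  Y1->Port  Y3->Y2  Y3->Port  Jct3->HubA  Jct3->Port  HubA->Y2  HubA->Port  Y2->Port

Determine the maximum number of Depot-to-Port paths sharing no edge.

5

Assign every edge capacity 1; by Menger, the answer equals the max flow.
Path Depot→Port (+1); total 1.
Path Depot→Y1→Port (+1); total 2.
Path Depot→Jct3→Port (+1); total 3.
Path Depot→HubA→Port (+1); total 4.
Path Depot→Y2→Port (+1); total 5.
No residual Depot→Port path; max flow = 5.
Certifying cut of size 5: {Depot→HubA, Depot→Jct3, Depot→Port, Depot→Y1, Depot→Y2}.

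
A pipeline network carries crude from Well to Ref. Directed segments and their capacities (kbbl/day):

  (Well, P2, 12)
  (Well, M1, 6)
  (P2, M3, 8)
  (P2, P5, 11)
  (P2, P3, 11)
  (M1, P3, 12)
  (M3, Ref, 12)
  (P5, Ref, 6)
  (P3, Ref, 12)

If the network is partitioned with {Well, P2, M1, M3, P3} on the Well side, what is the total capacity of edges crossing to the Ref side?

35

Edges leaving {Well, P2, M1, M3, P3}: P2→P5 (11), M3→Ref (12), P3→Ref (12).
Cut capacity = 11 + 12 + 12 = 35.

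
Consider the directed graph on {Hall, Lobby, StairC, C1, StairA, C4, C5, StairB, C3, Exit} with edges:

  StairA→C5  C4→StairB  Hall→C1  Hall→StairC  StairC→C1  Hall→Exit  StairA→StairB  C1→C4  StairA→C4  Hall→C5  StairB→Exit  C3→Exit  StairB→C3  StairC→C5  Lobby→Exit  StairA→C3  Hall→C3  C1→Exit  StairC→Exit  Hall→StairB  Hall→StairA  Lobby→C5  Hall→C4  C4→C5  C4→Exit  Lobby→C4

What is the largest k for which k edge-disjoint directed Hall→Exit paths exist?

6

Assign every edge capacity 1; by Menger, the answer equals the max flow.
Path Hall→Exit (+1); total 1.
Path Hall→StairC→Exit (+1); total 2.
Path Hall→C1→Exit (+1); total 3.
Path Hall→C4→Exit (+1); total 4.
Path Hall→StairB→Exit (+1); total 5.
Path Hall→C3→Exit (+1); total 6.
No residual Hall→Exit path; max flow = 6.
Certifying cut of size 6: {C3→Exit, C4→Exit, Hall→C1, Hall→Exit, Hall→StairC, StairB→Exit}.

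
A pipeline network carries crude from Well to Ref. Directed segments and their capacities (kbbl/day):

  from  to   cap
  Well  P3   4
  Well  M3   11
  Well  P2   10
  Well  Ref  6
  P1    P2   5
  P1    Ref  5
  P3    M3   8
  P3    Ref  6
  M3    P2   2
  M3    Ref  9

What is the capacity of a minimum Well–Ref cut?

19

Augment Well→Ref: bottleneck 6, flow now 6.
Augment Well→P3→Ref: bottleneck 4, flow now 10.
Augment Well→M3→Ref: bottleneck 9, flow now 19.
No augmenting path remains; maximum flow = 19.
By max-flow min-cut, the minimum cut capacity equals the max flow.
In the residual graph, reachable from Well: {Well, M3, P2}.
Min-cut edges: Well→P3 (4), Well→Ref (6), M3→Ref (9); capacity 4 + 6 + 9 = 19.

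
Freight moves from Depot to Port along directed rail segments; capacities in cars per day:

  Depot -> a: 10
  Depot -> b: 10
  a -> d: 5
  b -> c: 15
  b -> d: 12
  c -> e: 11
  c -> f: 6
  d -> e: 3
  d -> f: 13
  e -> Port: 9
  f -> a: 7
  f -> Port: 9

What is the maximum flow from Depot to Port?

Augment Depot→a→d→e→Port: bottleneck 3, flow now 3.
Augment Depot→a→d→f→Port: bottleneck 2, flow now 5.
Augment Depot→b→c→e→Port: bottleneck 6, flow now 11.
Augment Depot→b→c→f→Port: bottleneck 4, flow now 15.
No augmenting path remains; maximum flow = 15.
In the residual graph, reachable from Depot: {Depot, a}.
Min-cut edges: Depot→b (10), a→d (5); capacity 10 + 5 = 15.
This cut is saturated, so no flow can exceed 15.

15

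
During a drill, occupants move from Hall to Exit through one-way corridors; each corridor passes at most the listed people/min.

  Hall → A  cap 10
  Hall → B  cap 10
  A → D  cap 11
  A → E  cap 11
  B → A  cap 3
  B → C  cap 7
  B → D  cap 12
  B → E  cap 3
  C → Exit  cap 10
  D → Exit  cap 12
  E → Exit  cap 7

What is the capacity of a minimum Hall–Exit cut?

Augment Hall→A→D→Exit: bottleneck 10, flow now 10.
Augment Hall→B→C→Exit: bottleneck 7, flow now 17.
Augment Hall→B→D→Exit: bottleneck 2, flow now 19.
Augment Hall→B→E→Exit: bottleneck 1, flow now 20.
No augmenting path remains; maximum flow = 20.
By max-flow min-cut, the minimum cut capacity equals the max flow.
In the residual graph, reachable from Hall: {Hall}.
Min-cut edges: Hall→A (10), Hall→B (10); capacity 10 + 10 = 20.

20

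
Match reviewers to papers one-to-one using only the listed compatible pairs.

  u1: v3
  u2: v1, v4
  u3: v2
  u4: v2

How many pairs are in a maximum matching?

Unit-capacity flow: source→left, listed edges, right→sink; max matching = max flow.
Augmenting path u1→v3 (+1); matched 1.
Augmenting path u2→v1 (+1); matched 2.
Augmenting path u3→v2 (+1); matched 3.
No augmenting path remains; maximum matching = 3.
König certificate: {u1, u2, v2} is a vertex cover of size 3 (every listed pair touches it), so no matching can be larger.

3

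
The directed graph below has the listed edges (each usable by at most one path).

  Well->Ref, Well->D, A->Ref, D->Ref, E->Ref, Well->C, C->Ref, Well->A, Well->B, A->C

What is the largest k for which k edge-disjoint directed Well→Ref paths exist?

Assign every edge capacity 1; by Menger, the answer equals the max flow.
Path Well→Ref (+1); total 1.
Path Well→A→Ref (+1); total 2.
Path Well→C→Ref (+1); total 3.
Path Well→D→Ref (+1); total 4.
No residual Well→Ref path; max flow = 4.
Certifying cut of size 4: {Well→A, Well→C, Well→D, Well→Ref}.

4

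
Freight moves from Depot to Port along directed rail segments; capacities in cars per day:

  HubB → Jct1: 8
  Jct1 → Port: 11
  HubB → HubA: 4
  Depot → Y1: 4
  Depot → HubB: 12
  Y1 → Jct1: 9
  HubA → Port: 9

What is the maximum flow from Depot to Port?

Augment Depot→Y1→Jct1→Port: bottleneck 4, flow now 4.
Augment Depot→HubB→HubA→Port: bottleneck 4, flow now 8.
Augment Depot→HubB→Jct1→Port: bottleneck 7, flow now 15.
No augmenting path remains; maximum flow = 15.
In the residual graph, reachable from Depot: {Depot, Y1, HubB, Jct1}.
Min-cut edges: HubB→HubA (4), Jct1→Port (11); capacity 4 + 11 = 15.
This cut is saturated, so no flow can exceed 15.

15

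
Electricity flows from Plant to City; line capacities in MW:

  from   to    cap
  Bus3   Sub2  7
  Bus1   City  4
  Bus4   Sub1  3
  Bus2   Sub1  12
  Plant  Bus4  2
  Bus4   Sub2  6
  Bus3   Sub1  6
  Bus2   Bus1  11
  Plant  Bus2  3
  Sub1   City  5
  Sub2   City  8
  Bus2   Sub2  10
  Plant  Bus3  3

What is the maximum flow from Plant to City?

Augment Plant→Bus2→Sub2→City: bottleneck 3, flow now 3.
Augment Plant→Bus4→Sub2→City: bottleneck 2, flow now 5.
Augment Plant→Bus3→Sub2→City: bottleneck 3, flow now 8.
No augmenting path remains; maximum flow = 8.
In the residual graph, reachable from Plant: {Plant}.
Min-cut edges: Plant→Bus2 (3), Plant→Bus4 (2), Plant→Bus3 (3); capacity 3 + 2 + 3 = 8.
This cut is saturated, so no flow can exceed 8.

8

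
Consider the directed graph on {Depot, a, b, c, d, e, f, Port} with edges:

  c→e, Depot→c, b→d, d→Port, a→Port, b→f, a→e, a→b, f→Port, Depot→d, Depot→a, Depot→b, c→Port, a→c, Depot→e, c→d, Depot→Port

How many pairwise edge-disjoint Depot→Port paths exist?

Assign every edge capacity 1; by Menger, the answer equals the max flow.
Path Depot→Port (+1); total 1.
Path Depot→a→Port (+1); total 2.
Path Depot→c→Port (+1); total 3.
Path Depot→d→Port (+1); total 4.
Path Depot→b→f→Port (+1); total 5.
No residual Depot→Port path; max flow = 5.
Certifying cut of size 5: {Depot→Port, Depot→a, Depot→b, Depot→c, Depot→d}.

5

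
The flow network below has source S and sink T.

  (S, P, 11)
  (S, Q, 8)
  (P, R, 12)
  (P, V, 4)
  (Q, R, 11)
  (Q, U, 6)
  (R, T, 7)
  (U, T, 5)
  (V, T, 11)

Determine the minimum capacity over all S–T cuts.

16

Augment S→P→R→T: bottleneck 7, flow now 7.
Augment S→P→V→T: bottleneck 4, flow now 11.
Augment S→Q→U→T: bottleneck 5, flow now 16.
No augmenting path remains; maximum flow = 16.
By max-flow min-cut, the minimum cut capacity equals the max flow.
In the residual graph, reachable from S: {S, P, Q, R, U}.
Min-cut edges: P→V (4), R→T (7), U→T (5); capacity 4 + 7 + 5 = 16.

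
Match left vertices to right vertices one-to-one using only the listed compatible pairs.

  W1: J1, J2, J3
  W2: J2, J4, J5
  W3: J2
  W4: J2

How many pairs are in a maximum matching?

Unit-capacity flow: source→left, listed edges, right→sink; max matching = max flow.
Augmenting path W1→J1 (+1); matched 1.
Augmenting path W2→J2 (+1); matched 2.
Augmenting path W3→J2→W2→J4 (+1); matched 3.
No augmenting path remains; maximum matching = 3.
König certificate: {W1, W2, J2} is a vertex cover of size 3 (every listed pair touches it), so no matching can be larger.

3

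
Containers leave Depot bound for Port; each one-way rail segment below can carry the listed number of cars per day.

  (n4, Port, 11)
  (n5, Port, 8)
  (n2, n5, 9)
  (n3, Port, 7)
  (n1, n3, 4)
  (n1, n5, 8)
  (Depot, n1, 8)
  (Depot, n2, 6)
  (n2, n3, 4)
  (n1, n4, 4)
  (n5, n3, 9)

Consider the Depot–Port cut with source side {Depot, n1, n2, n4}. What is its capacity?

Edges leaving {Depot, n1, n2, n4}: n1→n3 (4), n1→n5 (8), n2→n3 (4), n2→n5 (9), n4→Port (11).
Cut capacity = 4 + 8 + 4 + 9 + 11 = 36.

36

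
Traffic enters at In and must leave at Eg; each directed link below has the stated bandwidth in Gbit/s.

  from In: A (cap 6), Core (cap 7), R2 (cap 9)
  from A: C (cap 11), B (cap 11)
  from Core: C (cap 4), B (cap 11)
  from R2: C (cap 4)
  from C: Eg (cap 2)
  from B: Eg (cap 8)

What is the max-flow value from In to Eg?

Augment In→A→C→Eg: bottleneck 2, flow now 2.
Augment In→A→B→Eg: bottleneck 4, flow now 6.
Augment In→Core→B→Eg: bottleneck 4, flow now 10.
No augmenting path remains; maximum flow = 10.
In the residual graph, reachable from In: {In, A, Core, R2, C, B}.
Min-cut edges: C→Eg (2), B→Eg (8); capacity 2 + 8 = 10.
This cut is saturated, so no flow can exceed 10.

10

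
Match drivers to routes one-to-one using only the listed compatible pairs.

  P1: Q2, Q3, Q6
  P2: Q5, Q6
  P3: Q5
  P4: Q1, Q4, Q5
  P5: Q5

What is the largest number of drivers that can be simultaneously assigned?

Unit-capacity flow: source→left, listed edges, right→sink; max matching = max flow.
Augmenting path P1→Q2 (+1); matched 1.
Augmenting path P2→Q5 (+1); matched 2.
Augmenting path P4→Q1 (+1); matched 3.
Augmenting path P3→Q5→P2→Q6 (+1); matched 4.
No augmenting path remains; maximum matching = 4.
König certificate: {P1, P2, P4, Q5} is a vertex cover of size 4 (every listed pair touches it), so no matching can be larger.

4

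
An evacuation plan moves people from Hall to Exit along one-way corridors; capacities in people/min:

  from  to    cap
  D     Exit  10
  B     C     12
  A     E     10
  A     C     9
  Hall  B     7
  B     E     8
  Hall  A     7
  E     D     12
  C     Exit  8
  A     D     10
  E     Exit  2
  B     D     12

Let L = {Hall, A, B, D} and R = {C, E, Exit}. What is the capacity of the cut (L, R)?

Edges leaving {Hall, A, B, D}: A→C (9), A→E (10), B→C (12), B→E (8), D→Exit (10).
Cut capacity = 9 + 10 + 12 + 8 + 10 = 49.

49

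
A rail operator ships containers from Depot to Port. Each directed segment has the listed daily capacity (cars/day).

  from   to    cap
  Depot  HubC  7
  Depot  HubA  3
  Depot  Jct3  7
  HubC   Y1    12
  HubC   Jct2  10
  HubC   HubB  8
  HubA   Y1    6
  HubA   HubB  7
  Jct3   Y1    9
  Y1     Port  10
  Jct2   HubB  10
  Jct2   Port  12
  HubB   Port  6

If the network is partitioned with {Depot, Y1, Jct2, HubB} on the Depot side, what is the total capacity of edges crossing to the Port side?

Edges leaving {Depot, Y1, Jct2, HubB}: Depot→HubC (7), Depot→HubA (3), Depot→Jct3 (7), Y1→Port (10), Jct2→Port (12), HubB→Port (6).
Cut capacity = 7 + 3 + 7 + 10 + 12 + 6 = 45.

45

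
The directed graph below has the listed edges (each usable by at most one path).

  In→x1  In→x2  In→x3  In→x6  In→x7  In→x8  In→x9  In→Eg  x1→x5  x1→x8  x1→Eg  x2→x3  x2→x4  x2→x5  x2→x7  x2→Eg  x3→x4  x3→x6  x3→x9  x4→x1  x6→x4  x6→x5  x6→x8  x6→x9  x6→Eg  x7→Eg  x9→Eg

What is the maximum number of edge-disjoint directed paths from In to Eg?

Assign every edge capacity 1; by Menger, the answer equals the max flow.
Path In→Eg (+1); total 1.
Path In→x1→Eg (+1); total 2.
Path In→x2→Eg (+1); total 3.
Path In→x6→Eg (+1); total 4.
Path In→x7→Eg (+1); total 5.
Path In→x9→Eg (+1); total 6.
No residual In→Eg path; max flow = 6.
Certifying cut of size 6: {In→Eg, In→x2, In→x7, x1→Eg, x6→Eg, x9→Eg}.

6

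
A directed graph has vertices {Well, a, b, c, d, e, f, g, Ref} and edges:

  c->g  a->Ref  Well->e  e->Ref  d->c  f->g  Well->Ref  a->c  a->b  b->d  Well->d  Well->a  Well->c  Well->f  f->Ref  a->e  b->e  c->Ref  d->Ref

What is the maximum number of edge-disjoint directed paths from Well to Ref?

Assign every edge capacity 1; by Menger, the answer equals the max flow.
Path Well→Ref (+1); total 1.
Path Well→a→Ref (+1); total 2.
Path Well→c→Ref (+1); total 3.
Path Well→d→Ref (+1); total 4.
Path Well→e→Ref (+1); total 5.
Path Well→f→Ref (+1); total 6.
No residual Well→Ref path; max flow = 6.
Certifying cut of size 6: {Well→Ref, Well→a, Well→c, Well→d, Well→e, Well→f}.

6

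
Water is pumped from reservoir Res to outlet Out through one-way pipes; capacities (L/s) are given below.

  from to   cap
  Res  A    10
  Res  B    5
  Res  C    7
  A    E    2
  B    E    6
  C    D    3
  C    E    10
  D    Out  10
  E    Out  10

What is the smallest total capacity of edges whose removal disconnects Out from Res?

Augment Res→A→E→Out: bottleneck 2, flow now 2.
Augment Res→B→E→Out: bottleneck 5, flow now 7.
Augment Res→C→D→Out: bottleneck 3, flow now 10.
Augment Res→C→E→Out: bottleneck 3, flow now 13.
No augmenting path remains; maximum flow = 13.
By max-flow min-cut, the minimum cut capacity equals the max flow.
In the residual graph, reachable from Res: {Res, A, B, C, E}.
Min-cut edges: C→D (3), E→Out (10); capacity 3 + 10 = 13.

13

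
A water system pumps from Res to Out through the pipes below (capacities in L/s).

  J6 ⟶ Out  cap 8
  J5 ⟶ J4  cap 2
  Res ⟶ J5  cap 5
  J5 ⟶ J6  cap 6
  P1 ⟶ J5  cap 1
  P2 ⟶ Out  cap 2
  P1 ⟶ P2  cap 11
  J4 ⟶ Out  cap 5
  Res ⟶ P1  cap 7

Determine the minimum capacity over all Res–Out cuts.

8

Augment Res→P1→P2→Out: bottleneck 2, flow now 2.
Augment Res→J5→J6→Out: bottleneck 5, flow now 7.
Augment Res→P1→J5→J6→Out: bottleneck 1, flow now 8.
No augmenting path remains; maximum flow = 8.
By max-flow min-cut, the minimum cut capacity equals the max flow.
In the residual graph, reachable from Res: {Res, P1, P2}.
Min-cut edges: Res→J5 (5), P1→J5 (1), P2→Out (2); capacity 5 + 1 + 2 = 8.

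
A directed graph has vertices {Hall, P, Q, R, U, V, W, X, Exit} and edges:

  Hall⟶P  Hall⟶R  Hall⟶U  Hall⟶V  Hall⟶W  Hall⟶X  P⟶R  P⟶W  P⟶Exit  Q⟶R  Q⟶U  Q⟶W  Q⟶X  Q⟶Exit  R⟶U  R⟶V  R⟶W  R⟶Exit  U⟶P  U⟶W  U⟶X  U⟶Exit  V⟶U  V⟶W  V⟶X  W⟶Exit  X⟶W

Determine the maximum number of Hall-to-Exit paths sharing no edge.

Assign every edge capacity 1; by Menger, the answer equals the max flow.
Path Hall→P→Exit (+1); total 1.
Path Hall→R→Exit (+1); total 2.
Path Hall→U→Exit (+1); total 3.
Path Hall→W→Exit (+1); total 4.
No residual Hall→Exit path; max flow = 4.
Certifying cut of size 4: {P→Exit, R→Exit, U→Exit, W→Exit}.

4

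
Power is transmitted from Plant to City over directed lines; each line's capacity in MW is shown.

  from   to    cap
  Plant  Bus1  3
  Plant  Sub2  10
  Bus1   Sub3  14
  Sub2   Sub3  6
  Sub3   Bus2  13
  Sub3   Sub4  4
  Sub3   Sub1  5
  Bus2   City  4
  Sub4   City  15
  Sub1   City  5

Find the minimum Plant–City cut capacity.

Augment Plant→Bus1→Sub3→Bus2→City: bottleneck 3, flow now 3.
Augment Plant→Sub2→Sub3→Bus2→City: bottleneck 1, flow now 4.
Augment Plant→Sub2→Sub3→Sub4→City: bottleneck 4, flow now 8.
Augment Plant→Sub2→Sub3→Sub1→City: bottleneck 1, flow now 9.
No augmenting path remains; maximum flow = 9.
By max-flow min-cut, the minimum cut capacity equals the max flow.
In the residual graph, reachable from Plant: {Plant, Sub2}.
Min-cut edges: Plant→Bus1 (3), Sub2→Sub3 (6); capacity 3 + 6 = 9.

9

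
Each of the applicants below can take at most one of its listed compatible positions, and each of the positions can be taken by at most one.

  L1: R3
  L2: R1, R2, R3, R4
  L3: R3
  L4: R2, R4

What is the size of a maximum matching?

3

Unit-capacity flow: source→left, listed edges, right→sink; max matching = max flow.
Augmenting path L1→R3 (+1); matched 1.
Augmenting path L2→R1 (+1); matched 2.
Augmenting path L4→R2 (+1); matched 3.
No augmenting path remains; maximum matching = 3.
König certificate: {L2, L4, R3} is a vertex cover of size 3 (every listed pair touches it), so no matching can be larger.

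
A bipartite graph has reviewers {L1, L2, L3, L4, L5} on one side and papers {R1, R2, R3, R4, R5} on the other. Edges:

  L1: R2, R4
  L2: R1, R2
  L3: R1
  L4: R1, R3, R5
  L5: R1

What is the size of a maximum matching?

Unit-capacity flow: source→left, listed edges, right→sink; max matching = max flow.
Augmenting path L1→R2 (+1); matched 1.
Augmenting path L2→R1 (+1); matched 2.
Augmenting path L4→R3 (+1); matched 3.
Augmenting path L3→R1→L2→R2→L1→R4 (+1); matched 4.
No augmenting path remains; maximum matching = 4.
König certificate: {L1, L2, L4, R1} is a vertex cover of size 4 (every listed pair touches it), so no matching can be larger.

4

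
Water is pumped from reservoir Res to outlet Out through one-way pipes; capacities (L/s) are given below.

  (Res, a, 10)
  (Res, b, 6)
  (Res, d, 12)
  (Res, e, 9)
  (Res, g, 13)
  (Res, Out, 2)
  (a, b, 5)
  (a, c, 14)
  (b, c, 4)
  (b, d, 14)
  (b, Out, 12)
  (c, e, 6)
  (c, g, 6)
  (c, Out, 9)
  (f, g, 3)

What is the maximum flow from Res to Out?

Augment Res→Out: bottleneck 2, flow now 2.
Augment Res→b→Out: bottleneck 6, flow now 8.
Augment Res→a→b→Out: bottleneck 5, flow now 13.
Augment Res→a→c→Out: bottleneck 5, flow now 18.
No augmenting path remains; maximum flow = 18.
In the residual graph, reachable from Res: {Res, d, e, g}.
Min-cut edges: Res→a (10), Res→b (6), Res→Out (2); capacity 10 + 6 + 2 = 18.
This cut is saturated, so no flow can exceed 18.

18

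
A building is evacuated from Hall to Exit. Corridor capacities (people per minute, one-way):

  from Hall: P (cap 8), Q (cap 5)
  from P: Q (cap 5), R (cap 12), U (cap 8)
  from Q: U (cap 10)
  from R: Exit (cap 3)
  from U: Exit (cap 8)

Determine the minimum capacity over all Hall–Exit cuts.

11

Augment Hall→P→R→Exit: bottleneck 3, flow now 3.
Augment Hall→P→U→Exit: bottleneck 5, flow now 8.
Augment Hall→Q→U→Exit: bottleneck 3, flow now 11.
No augmenting path remains; maximum flow = 11.
By max-flow min-cut, the minimum cut capacity equals the max flow.
In the residual graph, reachable from Hall: {Hall, P, Q, R, U}.
Min-cut edges: R→Exit (3), U→Exit (8); capacity 3 + 8 = 11.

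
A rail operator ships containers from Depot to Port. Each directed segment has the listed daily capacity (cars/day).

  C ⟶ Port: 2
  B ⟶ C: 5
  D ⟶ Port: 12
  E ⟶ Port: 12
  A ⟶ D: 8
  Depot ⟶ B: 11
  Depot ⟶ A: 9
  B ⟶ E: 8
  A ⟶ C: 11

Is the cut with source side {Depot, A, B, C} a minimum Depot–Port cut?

Given cut capacity: 8 + 8 + 2 = 18.
Augment Depot→A→C→Port: bottleneck 2, flow now 2.
Augment Depot→A→D→Port: bottleneck 7, flow now 9.
Augment Depot→B→E→Port: bottleneck 8, flow now 17.
Augment Depot→B→C→A→D→Port: bottleneck 1, flow now 18. (uses reverse residual edge)
No augmenting path remains; maximum flow = 18.
Cut capacity 18 equals the max flow, so it is a minimum cut.

Yes — it is a minimum cut (capacity 18).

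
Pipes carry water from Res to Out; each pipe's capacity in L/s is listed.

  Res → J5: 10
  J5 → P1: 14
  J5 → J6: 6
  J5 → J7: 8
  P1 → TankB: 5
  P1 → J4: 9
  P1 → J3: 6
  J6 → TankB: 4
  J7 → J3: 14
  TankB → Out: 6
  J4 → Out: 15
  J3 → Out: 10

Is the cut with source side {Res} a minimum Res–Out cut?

Given cut capacity: 10 = 10.
Augment Res→J5→P1→TankB→Out: bottleneck 5, flow now 5.
Augment Res→J5→P1→J4→Out: bottleneck 5, flow now 10.
No augmenting path remains; maximum flow = 10.
Cut capacity 10 equals the max flow, so it is a minimum cut.

Yes — it is a minimum cut (capacity 10).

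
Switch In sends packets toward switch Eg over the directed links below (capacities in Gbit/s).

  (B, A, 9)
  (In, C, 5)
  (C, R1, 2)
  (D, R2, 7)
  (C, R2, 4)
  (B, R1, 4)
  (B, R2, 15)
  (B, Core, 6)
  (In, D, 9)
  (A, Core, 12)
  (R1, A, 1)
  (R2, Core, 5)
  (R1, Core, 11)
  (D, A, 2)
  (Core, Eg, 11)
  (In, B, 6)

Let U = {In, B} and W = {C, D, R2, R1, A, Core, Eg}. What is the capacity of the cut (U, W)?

Edges leaving {In, B}: In→C (5), In→D (9), B→R2 (15), B→R1 (4), B→A (9), B→Core (6).
Cut capacity = 5 + 9 + 15 + 4 + 9 + 6 = 48.

48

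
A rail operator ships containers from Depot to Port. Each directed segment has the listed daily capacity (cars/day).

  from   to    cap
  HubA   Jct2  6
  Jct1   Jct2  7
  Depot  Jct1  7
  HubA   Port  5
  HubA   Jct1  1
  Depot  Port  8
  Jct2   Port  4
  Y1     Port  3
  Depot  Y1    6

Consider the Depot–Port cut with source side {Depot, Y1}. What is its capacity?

18

Edges leaving {Depot, Y1}: Depot→Jct1 (7), Depot→Port (8), Y1→Port (3).
Cut capacity = 7 + 8 + 3 = 18.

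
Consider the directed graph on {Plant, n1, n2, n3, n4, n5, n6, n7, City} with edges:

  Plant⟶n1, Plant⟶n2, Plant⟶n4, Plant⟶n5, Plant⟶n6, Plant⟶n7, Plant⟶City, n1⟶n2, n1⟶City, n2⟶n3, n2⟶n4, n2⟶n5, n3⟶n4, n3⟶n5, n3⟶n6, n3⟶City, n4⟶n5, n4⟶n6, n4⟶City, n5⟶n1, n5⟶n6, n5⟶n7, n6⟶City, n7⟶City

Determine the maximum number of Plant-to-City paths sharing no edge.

Assign every edge capacity 1; by Menger, the answer equals the max flow.
Path Plant→City (+1); total 1.
Path Plant→n1→City (+1); total 2.
Path Plant→n4→City (+1); total 3.
Path Plant→n6→City (+1); total 4.
Path Plant→n7→City (+1); total 5.
Path Plant→n2→n3→City (+1); total 6.
No residual Plant→City path; max flow = 6.
Certifying cut of size 6: {Plant→City, n1→City, n2→n3, n4→City, n6→City, n7→City}.

6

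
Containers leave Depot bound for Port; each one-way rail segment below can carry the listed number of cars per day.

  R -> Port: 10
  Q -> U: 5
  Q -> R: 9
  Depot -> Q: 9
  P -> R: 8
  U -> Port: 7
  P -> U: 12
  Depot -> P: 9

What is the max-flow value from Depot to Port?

17

Augment Depot→P→R→Port: bottleneck 8, flow now 8.
Augment Depot→P→U→Port: bottleneck 1, flow now 9.
Augment Depot→Q→R→Port: bottleneck 2, flow now 11.
Augment Depot→Q→U→Port: bottleneck 5, flow now 16.
Augment Depot→Q→R→P→U→Port: bottleneck 1, flow now 17. (uses reverse residual edge)
No augmenting path remains; maximum flow = 17.
In the residual graph, reachable from Depot: {Depot, P, Q, R, U}.
Min-cut edges: R→Port (10), U→Port (7); capacity 10 + 7 = 17.
This cut is saturated, so no flow can exceed 17.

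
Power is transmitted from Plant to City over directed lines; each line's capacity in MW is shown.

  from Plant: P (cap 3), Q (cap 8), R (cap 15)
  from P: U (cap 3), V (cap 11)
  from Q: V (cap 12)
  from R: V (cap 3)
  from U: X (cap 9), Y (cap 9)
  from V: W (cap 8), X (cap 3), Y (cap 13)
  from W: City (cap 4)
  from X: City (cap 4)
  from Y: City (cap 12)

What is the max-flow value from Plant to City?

14

Augment Plant→P→U→X→City: bottleneck 3, flow now 3.
Augment Plant→Q→V→W→City: bottleneck 4, flow now 7.
Augment Plant→Q→V→X→City: bottleneck 1, flow now 8.
Augment Plant→Q→V→Y→City: bottleneck 3, flow now 11.
Augment Plant→R→V→Y→City: bottleneck 3, flow now 14.
No augmenting path remains; maximum flow = 14.
In the residual graph, reachable from Plant: {Plant, R}.
Min-cut edges: Plant→P (3), Plant→Q (8), R→V (3); capacity 3 + 8 + 3 = 14.
This cut is saturated, so no flow can exceed 14.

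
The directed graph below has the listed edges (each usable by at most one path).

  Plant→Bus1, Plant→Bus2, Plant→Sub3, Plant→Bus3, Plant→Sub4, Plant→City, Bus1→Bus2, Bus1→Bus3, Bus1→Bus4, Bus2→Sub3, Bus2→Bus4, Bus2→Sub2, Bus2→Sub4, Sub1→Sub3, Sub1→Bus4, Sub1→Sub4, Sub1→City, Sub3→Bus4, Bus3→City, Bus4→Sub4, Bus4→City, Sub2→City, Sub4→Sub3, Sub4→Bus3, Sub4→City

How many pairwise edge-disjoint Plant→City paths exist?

Assign every edge capacity 1; by Menger, the answer equals the max flow.
Path Plant→City (+1); total 1.
Path Plant→Bus3→City (+1); total 2.
Path Plant→Sub4→City (+1); total 3.
Path Plant→Bus1→Bus4→City (+1); total 4.
Path Plant→Bus2→Sub2→City (+1); total 5.
No residual Plant→City path; max flow = 5.
Certifying cut of size 5: {Bus2→Sub2, Bus3→City, Bus4→City, Plant→City, Sub4→City}.

5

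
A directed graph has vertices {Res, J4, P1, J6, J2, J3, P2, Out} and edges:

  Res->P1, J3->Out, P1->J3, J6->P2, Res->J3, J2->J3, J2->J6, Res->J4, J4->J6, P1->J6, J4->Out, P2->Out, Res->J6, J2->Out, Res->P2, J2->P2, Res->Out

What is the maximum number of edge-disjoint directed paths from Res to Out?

4

Assign every edge capacity 1; by Menger, the answer equals the max flow.
Path Res→Out (+1); total 1.
Path Res→J4→Out (+1); total 2.
Path Res→J3→Out (+1); total 3.
Path Res→P2→Out (+1); total 4.
No residual Res→Out path; max flow = 4.
Certifying cut of size 4: {J3→Out, P2→Out, Res→J4, Res→Out}.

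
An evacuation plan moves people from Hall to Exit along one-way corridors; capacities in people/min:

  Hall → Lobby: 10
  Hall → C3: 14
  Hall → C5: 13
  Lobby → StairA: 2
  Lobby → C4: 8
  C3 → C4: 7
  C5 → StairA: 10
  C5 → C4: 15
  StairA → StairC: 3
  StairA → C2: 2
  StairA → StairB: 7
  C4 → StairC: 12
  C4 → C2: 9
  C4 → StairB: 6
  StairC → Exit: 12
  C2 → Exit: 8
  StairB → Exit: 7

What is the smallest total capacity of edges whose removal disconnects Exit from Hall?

Augment Hall→Lobby→StairA→StairC→Exit: bottleneck 2, flow now 2.
Augment Hall→Lobby→C4→StairC→Exit: bottleneck 8, flow now 10.
Augment Hall→C3→C4→StairC→Exit: bottleneck 2, flow now 12.
Augment Hall→C3→C4→C2→Exit: bottleneck 5, flow now 17.
Augment Hall→C5→StairA→C2→Exit: bottleneck 2, flow now 19.
Augment Hall→C5→StairA→StairB→Exit: bottleneck 7, flow now 26.
Augment Hall→C5→C4→C2→Exit: bottleneck 1, flow now 27.
No augmenting path remains; maximum flow = 27.
By max-flow min-cut, the minimum cut capacity equals the max flow.
In the residual graph, reachable from Hall: {Hall, Lobby, C3, C5, StairA, C4, StairC, C2, StairB}.
Min-cut edges: StairC→Exit (12), C2→Exit (8), StairB→Exit (7); capacity 12 + 8 + 7 = 27.

27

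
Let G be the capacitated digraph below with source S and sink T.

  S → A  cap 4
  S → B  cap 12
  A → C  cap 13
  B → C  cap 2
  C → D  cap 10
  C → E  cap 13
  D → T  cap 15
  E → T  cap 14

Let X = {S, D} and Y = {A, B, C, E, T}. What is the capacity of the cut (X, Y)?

31

Edges leaving {S, D}: S→A (4), S→B (12), D→T (15).
Cut capacity = 4 + 12 + 15 = 31.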